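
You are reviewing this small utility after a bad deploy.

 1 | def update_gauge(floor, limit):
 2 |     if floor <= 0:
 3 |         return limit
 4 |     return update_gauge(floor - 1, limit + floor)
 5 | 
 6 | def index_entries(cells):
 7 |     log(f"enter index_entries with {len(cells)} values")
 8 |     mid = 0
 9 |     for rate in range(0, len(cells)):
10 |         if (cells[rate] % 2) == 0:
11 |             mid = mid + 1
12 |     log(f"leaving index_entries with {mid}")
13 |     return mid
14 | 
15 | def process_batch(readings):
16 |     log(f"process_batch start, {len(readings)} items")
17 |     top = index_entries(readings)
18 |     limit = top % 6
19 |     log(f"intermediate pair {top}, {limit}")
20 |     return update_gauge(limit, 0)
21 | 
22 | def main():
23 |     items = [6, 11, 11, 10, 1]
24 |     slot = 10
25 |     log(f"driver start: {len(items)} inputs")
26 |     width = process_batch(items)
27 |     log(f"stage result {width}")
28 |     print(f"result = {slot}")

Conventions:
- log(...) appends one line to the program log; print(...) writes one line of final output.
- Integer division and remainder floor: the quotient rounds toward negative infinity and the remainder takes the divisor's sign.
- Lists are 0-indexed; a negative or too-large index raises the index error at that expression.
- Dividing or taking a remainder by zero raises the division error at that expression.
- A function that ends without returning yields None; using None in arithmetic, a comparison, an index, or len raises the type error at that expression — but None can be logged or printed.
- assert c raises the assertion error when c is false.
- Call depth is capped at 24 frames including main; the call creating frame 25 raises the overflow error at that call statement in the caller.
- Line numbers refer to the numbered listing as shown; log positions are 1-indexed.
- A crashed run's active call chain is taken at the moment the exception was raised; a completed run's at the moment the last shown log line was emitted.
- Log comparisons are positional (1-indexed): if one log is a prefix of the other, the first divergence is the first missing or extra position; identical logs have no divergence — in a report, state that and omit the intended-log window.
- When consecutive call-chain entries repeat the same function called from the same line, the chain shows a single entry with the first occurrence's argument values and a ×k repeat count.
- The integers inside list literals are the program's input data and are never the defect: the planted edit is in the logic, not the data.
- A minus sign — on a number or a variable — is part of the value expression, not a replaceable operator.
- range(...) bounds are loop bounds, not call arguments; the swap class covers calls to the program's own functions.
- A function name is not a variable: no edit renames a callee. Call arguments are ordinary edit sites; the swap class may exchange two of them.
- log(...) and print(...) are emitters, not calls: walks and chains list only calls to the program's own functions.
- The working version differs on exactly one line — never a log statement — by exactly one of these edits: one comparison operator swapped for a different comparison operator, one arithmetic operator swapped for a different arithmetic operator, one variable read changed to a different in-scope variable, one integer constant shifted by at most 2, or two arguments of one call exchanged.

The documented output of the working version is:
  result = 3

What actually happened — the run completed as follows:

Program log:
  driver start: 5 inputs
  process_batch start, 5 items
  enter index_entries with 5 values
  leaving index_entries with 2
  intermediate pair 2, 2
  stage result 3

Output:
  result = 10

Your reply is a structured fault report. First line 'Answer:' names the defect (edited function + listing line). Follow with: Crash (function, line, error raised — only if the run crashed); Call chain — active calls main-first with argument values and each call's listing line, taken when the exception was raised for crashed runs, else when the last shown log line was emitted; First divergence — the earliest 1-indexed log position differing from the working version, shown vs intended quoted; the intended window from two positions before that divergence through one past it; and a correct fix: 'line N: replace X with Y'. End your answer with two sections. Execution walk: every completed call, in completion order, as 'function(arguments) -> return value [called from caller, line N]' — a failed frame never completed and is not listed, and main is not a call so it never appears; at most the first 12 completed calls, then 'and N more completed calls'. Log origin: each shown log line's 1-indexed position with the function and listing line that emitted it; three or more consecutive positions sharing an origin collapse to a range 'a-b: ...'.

Answer: the defect is in main at line 28.
The tell: Nothing in the log betrays the bug — only the output does.
Call chain: main.
First divergence: none (the log streams are identical).
Execution walk:
  index_entries([6, 11, 11, 10, 1]) -> 2  [called from process_batch, line 17]
  update_gauge(0, 3) -> 3  [called from update_gauge, line 4]
  update_gauge(1, 2) -> 3  [called from update_gauge, line 4]
  update_gauge(2, 0) -> 3  [called from process_batch, line 20]
  process_batch([6, 11, 11, 10, 1]) -> 3  [called from main, line 26]
Log line origins:
  1: from main, line 25
  2: from process_batch, line 16
  3: from index_entries, line 7
  4: from index_entries, line 12
  5: from process_batch, line 19
  6: from main, line 27
A correct fix: line 28: replace `slot` with `width`.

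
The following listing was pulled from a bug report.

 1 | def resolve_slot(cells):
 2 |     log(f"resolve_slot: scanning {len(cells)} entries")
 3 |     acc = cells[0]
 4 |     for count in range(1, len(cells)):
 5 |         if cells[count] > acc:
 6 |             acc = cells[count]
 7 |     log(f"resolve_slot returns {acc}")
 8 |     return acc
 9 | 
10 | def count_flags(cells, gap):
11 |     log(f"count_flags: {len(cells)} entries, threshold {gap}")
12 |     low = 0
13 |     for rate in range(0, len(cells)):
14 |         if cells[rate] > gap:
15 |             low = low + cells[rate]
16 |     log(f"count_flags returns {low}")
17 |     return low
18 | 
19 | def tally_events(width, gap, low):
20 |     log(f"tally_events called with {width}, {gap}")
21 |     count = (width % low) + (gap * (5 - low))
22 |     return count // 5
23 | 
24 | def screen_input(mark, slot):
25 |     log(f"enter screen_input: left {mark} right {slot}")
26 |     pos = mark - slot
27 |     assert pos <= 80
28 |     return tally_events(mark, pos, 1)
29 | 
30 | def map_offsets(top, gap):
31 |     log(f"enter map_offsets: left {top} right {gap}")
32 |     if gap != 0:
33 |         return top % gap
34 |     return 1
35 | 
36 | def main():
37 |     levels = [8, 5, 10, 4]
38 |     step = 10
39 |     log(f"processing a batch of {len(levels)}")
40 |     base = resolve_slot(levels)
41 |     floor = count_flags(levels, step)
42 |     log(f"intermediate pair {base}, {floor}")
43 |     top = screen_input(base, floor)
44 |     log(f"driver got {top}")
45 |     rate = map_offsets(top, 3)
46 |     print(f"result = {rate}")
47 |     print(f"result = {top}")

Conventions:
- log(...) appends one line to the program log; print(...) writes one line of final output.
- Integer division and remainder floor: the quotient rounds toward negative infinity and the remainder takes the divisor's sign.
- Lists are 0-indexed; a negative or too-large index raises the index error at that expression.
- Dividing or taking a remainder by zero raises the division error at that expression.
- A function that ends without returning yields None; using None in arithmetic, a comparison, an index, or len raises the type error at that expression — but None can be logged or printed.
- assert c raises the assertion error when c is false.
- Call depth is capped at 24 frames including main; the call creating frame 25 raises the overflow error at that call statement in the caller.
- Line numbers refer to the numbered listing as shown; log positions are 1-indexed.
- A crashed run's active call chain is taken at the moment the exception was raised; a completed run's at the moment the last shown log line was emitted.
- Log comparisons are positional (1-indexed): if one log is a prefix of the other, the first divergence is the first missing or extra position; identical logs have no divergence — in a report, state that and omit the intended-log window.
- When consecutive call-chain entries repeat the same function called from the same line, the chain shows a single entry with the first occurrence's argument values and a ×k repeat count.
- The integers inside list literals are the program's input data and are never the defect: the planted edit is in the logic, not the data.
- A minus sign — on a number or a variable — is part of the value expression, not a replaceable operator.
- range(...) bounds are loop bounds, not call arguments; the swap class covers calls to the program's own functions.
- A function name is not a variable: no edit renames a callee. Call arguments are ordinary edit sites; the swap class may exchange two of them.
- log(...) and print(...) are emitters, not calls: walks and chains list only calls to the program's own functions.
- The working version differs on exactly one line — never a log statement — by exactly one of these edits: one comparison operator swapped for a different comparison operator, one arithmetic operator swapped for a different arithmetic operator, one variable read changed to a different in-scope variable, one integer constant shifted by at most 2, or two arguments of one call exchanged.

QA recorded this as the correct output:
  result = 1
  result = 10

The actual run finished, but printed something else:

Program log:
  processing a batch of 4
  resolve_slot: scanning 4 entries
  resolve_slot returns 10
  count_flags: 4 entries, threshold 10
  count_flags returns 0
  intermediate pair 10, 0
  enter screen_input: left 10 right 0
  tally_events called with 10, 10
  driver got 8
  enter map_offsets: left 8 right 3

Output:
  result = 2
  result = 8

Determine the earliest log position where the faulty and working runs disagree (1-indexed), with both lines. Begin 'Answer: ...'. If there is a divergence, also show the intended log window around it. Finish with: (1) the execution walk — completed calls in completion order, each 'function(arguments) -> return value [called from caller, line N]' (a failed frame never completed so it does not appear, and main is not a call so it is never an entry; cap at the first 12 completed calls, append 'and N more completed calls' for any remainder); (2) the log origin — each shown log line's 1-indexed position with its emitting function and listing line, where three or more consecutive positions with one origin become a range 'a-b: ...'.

Answer: position 9 — the shown line 'driver got 8' should read 'driver got 10'.
Intended log window:
  7: enter screen_input: left 10 right 0
  8: tally_events called with 10, 10
  9: driver got 10
  10: enter map_offsets: left 10 right 3
Execution walk:
  resolve_slot([8, 5, 10, 4]) -> 10  [called from main, line 40]
  count_flags([8, 5, 10, 4], 10) -> 0  [called from main, line 41]
  tally_events(10, 10, 1) -> 8  [called from screen_input, line 28]
  screen_input(10, 0) -> 8  [called from main, line 43]
  map_offsets(8, 3) -> 2  [called from main, line 45]
Origin of each log line:
  1: from main, line 39
  2: from resolve_slot, line 2
  3: from resolve_slot, line 7
  4: from count_flags, line 11
  5: from count_flags, line 16
  6: from main, line 42
  7: from screen_input, line 25
  8: from tally_events, line 20
  9: from main, line 44
  10: from map_offsets, line 31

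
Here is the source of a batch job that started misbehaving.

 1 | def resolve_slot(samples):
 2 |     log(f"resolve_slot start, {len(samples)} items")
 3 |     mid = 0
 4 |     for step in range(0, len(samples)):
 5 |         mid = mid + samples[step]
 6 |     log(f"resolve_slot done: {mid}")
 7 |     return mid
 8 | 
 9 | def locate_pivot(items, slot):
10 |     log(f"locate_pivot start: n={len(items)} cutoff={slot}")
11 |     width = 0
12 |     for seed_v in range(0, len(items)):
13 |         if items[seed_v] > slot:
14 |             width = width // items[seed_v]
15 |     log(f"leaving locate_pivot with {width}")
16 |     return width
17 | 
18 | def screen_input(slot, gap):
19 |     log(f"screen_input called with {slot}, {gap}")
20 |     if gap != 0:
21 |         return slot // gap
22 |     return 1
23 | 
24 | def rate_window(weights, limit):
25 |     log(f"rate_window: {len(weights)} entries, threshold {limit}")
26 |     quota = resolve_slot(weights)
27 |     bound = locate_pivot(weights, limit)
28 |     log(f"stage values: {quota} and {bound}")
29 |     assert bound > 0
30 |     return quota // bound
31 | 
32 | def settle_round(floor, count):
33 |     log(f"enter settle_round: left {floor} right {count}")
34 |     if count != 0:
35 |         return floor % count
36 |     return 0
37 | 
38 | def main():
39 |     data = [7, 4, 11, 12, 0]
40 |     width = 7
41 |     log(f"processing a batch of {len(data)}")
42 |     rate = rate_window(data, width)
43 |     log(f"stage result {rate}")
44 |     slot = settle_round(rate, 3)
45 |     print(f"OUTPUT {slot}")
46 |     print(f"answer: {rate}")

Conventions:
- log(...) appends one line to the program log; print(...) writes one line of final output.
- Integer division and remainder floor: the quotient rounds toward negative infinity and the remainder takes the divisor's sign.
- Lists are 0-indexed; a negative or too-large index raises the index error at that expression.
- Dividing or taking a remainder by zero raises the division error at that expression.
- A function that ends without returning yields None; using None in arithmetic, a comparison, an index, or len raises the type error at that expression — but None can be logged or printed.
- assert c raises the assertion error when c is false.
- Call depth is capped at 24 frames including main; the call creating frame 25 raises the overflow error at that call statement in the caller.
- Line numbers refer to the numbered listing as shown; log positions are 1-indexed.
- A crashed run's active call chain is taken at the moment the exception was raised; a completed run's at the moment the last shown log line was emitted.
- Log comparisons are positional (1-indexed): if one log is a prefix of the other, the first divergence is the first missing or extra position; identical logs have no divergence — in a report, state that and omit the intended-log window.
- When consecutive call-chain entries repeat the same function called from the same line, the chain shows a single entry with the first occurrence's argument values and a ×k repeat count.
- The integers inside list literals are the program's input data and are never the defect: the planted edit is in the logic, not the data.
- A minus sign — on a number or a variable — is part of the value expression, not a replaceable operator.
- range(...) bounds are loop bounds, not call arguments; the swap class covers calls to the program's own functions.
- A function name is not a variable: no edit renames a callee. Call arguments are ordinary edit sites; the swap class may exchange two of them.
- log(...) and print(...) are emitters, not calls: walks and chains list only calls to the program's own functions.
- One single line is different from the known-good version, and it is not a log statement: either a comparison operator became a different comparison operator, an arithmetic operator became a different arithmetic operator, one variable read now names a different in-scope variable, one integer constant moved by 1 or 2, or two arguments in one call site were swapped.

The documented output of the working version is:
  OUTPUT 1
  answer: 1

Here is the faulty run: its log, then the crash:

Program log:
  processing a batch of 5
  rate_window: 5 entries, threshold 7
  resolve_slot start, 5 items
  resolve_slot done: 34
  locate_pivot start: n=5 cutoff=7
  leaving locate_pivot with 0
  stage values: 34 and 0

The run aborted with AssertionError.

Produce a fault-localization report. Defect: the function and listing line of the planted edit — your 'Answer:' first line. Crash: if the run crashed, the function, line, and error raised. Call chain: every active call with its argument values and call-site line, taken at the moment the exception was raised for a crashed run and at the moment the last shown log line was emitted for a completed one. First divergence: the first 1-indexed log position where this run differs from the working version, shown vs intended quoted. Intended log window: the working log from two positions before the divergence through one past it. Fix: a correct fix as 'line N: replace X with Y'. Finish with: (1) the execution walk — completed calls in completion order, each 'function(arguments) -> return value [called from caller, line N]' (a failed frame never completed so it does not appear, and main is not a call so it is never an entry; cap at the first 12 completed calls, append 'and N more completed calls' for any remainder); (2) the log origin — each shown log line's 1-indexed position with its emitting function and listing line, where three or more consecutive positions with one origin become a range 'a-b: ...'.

Answer: the defect is in locate_pivot at line 14.
Key observation: Everything matches until log position 6, which reads 'leaving locate_pivot with 0' in place of 'leaving locate_pivot with 23'.
Crash: rate_window, line 29, AssertionError.
Call chain: main -> rate_window([7, 4, 11, 12, 0], 7) (called at line 42).
First divergence: position 6; shown 'leaving locate_pivot with 0' vs intended 'leaving locate_pivot with 23'.
Intended log window:
  4: resolve_slot done: 34
  5: locate_pivot start: n=5 cutoff=7
  6: leaving locate_pivot with 23
  7: stage values: 34 and 23
Execution walk:
  resolve_slot([7, 4, 11, 12, 0]) -> 34  [called from rate_window, line 26]
  locate_pivot([7, 4, 11, 12, 0], 7) -> 0  [called from rate_window, line 27]
Log line origins:
  1: logged in main at line 41
  2: logged in rate_window at line 25
  3: logged in resolve_slot at line 2
  4: logged in resolve_slot at line 6
  5: logged in locate_pivot at line 10
  6: logged in locate_pivot at line 15
  7: logged in rate_window at line 28
A correct fix: line 14: replace `//` with `+`.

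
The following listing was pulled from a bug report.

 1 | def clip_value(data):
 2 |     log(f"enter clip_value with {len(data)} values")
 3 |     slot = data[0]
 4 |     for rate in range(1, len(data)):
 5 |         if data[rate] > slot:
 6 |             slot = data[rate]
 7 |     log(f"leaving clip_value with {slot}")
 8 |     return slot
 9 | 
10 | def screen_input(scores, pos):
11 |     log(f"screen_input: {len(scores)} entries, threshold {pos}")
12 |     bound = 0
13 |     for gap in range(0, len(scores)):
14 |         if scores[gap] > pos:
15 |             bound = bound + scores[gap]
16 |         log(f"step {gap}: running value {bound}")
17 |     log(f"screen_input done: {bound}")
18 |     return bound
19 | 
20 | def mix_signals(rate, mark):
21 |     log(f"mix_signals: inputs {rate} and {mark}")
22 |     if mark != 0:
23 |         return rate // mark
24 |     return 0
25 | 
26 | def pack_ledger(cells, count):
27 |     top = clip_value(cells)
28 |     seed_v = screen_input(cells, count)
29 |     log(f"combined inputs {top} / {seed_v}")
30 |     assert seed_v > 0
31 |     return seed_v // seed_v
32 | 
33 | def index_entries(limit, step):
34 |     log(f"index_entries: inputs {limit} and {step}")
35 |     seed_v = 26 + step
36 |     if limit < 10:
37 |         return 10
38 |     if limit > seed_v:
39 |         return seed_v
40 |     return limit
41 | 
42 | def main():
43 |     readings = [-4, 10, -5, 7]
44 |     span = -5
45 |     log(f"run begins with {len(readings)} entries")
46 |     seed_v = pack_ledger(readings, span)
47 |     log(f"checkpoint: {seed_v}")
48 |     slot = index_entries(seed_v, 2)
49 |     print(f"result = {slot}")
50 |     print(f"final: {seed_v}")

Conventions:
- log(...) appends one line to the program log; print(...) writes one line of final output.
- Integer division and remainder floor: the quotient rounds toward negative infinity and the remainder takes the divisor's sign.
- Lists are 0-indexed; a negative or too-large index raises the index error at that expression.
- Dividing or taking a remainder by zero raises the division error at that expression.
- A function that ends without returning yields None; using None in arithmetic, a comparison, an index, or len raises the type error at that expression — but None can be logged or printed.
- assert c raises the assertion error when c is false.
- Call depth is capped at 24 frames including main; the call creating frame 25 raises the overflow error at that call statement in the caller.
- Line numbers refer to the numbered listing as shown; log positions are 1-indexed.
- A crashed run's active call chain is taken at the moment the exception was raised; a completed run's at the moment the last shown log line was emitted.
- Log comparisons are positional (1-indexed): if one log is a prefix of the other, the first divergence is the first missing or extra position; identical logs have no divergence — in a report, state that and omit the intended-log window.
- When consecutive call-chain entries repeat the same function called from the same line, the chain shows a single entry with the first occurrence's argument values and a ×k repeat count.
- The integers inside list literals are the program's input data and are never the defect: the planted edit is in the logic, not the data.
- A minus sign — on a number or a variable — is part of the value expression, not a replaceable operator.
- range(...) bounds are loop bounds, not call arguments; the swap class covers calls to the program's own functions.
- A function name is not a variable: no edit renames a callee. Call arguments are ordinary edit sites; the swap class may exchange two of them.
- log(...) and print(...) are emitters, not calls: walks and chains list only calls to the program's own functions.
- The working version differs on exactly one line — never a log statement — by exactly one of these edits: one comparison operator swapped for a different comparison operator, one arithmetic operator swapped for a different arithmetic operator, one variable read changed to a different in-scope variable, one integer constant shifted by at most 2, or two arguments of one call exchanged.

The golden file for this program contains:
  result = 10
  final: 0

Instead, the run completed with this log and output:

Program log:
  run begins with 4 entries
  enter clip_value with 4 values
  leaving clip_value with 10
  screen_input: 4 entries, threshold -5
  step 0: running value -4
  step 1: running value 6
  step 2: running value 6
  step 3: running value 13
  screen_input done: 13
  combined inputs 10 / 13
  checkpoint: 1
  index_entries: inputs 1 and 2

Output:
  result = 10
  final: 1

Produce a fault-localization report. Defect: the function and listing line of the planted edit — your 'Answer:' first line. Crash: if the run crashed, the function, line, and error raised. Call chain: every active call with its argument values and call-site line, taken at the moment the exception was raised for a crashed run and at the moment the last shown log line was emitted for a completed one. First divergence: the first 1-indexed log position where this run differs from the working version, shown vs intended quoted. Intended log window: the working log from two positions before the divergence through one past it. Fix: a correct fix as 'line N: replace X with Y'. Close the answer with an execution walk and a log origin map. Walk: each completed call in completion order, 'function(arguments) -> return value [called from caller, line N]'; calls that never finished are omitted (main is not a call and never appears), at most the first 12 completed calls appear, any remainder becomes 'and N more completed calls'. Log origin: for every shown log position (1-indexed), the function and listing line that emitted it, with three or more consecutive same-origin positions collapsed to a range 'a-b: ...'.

Answer: the defect is in pack_ledger at line 31.
Key fact: Position 11 is the first bad log line: 'checkpoint: 1' should read 'checkpoint: 0'.
Call chain: main -> index_entries(1, 2) (called at line 48).
First divergence: position 11; shown 'checkpoint: 1' vs intended 'checkpoint: 0'.
Intended log window:
  9: screen_input done: 13
  10: combined inputs 10 / 13
  11: checkpoint: 0
  12: index_entries: inputs 0 and 2
Execution walk:
  clip_value([-4, 10, -5, 7]) -> 10  [called from pack_ledger, line 27]
  screen_input([-4, 10, -5, 7], -5) -> 13  [called from pack_ledger, line 28]
  pack_ledger([-4, 10, -5, 7], -5) -> 1  [called from main, line 46]
  index_entries(1, 2) -> 10  [called from main, line 48]
Log origins:
  1: logged in main at line 45
  2: logged in clip_value at line 2
  3: logged in clip_value at line 7
  4: logged in screen_input at line 11
  5-8: logged in screen_input at line 16
  9: logged in screen_input at line 17
  10: logged in pack_ledger at line 29
  11: logged in main at line 47
  12: logged in index_entries at line 34
A correct fix: line 31: replace `seed_v // seed_v` with `top // seed_v`.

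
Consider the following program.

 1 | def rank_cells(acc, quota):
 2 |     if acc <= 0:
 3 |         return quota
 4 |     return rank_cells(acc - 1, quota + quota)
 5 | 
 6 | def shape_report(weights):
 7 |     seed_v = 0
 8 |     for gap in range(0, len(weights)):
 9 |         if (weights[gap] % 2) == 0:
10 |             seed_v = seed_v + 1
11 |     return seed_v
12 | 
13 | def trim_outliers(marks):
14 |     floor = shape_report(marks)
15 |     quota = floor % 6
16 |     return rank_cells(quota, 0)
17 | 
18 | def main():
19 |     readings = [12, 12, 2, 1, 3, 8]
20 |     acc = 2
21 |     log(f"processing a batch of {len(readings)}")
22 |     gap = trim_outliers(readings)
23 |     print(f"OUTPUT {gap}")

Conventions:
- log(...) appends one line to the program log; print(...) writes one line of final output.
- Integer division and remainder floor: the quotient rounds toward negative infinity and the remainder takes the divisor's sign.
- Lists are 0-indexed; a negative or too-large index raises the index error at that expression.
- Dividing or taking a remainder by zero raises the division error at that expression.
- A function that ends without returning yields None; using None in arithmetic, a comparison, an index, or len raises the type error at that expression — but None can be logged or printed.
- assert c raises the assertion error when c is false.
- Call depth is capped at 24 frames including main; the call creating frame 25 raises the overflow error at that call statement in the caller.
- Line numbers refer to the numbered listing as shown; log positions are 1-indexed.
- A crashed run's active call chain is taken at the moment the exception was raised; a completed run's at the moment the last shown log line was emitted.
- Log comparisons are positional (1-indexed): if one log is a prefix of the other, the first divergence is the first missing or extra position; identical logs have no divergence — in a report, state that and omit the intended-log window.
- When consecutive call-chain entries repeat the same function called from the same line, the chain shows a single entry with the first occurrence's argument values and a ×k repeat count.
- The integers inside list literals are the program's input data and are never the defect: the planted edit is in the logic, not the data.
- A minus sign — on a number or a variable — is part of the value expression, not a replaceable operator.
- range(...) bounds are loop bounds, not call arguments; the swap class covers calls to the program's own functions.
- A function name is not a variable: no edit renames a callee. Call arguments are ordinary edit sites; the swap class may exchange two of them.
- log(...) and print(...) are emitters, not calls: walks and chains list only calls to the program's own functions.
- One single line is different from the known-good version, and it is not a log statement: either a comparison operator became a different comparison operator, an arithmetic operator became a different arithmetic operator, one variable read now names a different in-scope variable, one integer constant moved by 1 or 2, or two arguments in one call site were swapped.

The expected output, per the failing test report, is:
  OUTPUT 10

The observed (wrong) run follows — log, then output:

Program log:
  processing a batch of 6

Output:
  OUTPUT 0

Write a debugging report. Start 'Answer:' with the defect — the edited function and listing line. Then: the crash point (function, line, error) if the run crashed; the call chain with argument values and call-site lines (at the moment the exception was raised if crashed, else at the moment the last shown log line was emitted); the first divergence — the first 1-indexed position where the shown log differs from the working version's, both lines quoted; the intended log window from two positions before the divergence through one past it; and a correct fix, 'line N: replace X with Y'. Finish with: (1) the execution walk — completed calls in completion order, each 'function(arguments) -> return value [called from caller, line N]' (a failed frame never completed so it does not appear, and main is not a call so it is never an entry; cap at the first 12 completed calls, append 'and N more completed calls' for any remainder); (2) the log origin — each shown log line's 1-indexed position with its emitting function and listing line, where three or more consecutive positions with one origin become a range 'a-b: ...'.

Answer: the defect is in rank_cells at line 4.
The tell: The two runs log identically and part ways only at the printed values.
Call chain: main.
First divergence: none — the logs agree in full.
Execution walk:
  shape_report([12, 12, 2, 1, 3, 8]) -> 4  [called from trim_outliers, line 14]
  rank_cells(0, 0) -> 0  [called from rank_cells, line 4]
  rank_cells(1, 0) -> 0  [called from rank_cells, line 4]
  rank_cells(2, 0) -> 0  [called from rank_cells, line 4]
  rank_cells(3, 0) -> 0  [called from rank_cells, line 4]
  rank_cells(4, 0) -> 0  [called from trim_outliers, line 16]
  trim_outliers([12, 12, 2, 1, 3, 8]) -> 0  [called from main, line 22]
Log line origins:
  1: logged in main at line 21
A correct fix: line 4: replace `quota + quota` with `quota + acc`.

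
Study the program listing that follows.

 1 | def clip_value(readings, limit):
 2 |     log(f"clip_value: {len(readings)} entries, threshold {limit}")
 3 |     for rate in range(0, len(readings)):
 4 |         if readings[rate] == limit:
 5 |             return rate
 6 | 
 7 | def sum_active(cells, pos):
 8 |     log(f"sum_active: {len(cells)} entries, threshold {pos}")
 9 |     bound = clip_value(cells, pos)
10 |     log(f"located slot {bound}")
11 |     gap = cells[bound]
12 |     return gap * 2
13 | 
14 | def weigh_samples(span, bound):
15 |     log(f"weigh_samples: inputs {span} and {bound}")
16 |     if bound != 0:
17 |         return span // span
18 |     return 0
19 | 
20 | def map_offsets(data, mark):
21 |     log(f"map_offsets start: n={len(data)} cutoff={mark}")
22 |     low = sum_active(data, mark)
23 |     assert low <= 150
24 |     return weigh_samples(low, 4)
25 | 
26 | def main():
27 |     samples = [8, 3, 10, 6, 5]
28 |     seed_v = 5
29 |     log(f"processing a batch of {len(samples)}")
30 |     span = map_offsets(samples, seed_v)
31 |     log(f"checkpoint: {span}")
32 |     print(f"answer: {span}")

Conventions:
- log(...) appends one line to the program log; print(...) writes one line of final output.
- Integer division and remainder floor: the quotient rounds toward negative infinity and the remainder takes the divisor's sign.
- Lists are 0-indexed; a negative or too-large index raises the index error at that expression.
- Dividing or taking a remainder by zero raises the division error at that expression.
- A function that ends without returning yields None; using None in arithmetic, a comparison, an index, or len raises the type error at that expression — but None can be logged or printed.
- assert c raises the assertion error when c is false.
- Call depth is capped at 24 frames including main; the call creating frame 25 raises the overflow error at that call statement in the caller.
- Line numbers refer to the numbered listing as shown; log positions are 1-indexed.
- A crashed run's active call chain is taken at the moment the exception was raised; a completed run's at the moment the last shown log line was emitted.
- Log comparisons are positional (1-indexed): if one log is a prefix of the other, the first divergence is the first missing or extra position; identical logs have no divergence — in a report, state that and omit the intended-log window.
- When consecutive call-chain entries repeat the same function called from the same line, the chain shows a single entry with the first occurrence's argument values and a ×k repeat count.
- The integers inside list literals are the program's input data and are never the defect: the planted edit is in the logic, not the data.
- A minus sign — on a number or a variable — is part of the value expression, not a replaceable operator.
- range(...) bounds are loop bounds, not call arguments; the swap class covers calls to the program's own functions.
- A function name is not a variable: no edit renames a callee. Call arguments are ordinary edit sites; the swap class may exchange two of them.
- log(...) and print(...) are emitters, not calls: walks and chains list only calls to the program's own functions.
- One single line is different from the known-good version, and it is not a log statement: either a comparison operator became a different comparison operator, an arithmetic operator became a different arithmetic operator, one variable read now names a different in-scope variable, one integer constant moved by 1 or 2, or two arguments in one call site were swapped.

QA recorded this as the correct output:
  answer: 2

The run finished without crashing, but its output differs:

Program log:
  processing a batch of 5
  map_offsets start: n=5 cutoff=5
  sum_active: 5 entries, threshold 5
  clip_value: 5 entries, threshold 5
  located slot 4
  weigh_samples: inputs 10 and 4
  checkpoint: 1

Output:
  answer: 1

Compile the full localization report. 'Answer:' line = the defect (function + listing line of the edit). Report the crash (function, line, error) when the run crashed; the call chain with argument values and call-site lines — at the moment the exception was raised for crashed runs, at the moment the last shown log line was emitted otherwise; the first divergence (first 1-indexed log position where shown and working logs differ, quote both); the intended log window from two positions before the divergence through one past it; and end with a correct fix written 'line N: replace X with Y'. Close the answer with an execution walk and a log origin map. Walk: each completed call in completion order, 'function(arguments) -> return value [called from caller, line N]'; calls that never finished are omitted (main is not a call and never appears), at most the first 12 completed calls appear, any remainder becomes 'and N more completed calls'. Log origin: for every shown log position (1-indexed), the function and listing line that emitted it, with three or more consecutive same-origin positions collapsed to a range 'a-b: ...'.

Answer: the defect is in weigh_samples at line 17.
Key observation: The log first diverges at position 7: the faulty run prints 'checkpoint: 1' where the working version prints 'checkpoint: 2'.
Call chain: main.
First divergence: position 7; shown 'checkpoint: 1' vs intended 'checkpoint: 2'.
Intended log window:
  5: located slot 4
  6: weigh_samples: inputs 10 and 4
  7: checkpoint: 2
Execution walk:
  clip_value([8, 3, 10, 6, 5], 5) -> 4  [called from sum_active, line 9]
  sum_active([8, 3, 10, 6, 5], 5) -> 10  [called from map_offsets, line 22]
  weigh_samples(10, 4) -> 1  [called from map_offsets, line 24]
  map_offsets([8, 3, 10, 6, 5], 5) -> 1  [called from main, line 30]
Log line origins:
  1: emitted by main (line 29)
  2: emitted by map_offsets (line 21)
  3: emitted by sum_active (line 8)
  4: emitted by clip_value (line 2)
  5: emitted by sum_active (line 10)
  6: emitted by weigh_samples (line 15)
  7: emitted by main (line 31)
A correct fix: line 17: replace `span // span` with `span // bound`.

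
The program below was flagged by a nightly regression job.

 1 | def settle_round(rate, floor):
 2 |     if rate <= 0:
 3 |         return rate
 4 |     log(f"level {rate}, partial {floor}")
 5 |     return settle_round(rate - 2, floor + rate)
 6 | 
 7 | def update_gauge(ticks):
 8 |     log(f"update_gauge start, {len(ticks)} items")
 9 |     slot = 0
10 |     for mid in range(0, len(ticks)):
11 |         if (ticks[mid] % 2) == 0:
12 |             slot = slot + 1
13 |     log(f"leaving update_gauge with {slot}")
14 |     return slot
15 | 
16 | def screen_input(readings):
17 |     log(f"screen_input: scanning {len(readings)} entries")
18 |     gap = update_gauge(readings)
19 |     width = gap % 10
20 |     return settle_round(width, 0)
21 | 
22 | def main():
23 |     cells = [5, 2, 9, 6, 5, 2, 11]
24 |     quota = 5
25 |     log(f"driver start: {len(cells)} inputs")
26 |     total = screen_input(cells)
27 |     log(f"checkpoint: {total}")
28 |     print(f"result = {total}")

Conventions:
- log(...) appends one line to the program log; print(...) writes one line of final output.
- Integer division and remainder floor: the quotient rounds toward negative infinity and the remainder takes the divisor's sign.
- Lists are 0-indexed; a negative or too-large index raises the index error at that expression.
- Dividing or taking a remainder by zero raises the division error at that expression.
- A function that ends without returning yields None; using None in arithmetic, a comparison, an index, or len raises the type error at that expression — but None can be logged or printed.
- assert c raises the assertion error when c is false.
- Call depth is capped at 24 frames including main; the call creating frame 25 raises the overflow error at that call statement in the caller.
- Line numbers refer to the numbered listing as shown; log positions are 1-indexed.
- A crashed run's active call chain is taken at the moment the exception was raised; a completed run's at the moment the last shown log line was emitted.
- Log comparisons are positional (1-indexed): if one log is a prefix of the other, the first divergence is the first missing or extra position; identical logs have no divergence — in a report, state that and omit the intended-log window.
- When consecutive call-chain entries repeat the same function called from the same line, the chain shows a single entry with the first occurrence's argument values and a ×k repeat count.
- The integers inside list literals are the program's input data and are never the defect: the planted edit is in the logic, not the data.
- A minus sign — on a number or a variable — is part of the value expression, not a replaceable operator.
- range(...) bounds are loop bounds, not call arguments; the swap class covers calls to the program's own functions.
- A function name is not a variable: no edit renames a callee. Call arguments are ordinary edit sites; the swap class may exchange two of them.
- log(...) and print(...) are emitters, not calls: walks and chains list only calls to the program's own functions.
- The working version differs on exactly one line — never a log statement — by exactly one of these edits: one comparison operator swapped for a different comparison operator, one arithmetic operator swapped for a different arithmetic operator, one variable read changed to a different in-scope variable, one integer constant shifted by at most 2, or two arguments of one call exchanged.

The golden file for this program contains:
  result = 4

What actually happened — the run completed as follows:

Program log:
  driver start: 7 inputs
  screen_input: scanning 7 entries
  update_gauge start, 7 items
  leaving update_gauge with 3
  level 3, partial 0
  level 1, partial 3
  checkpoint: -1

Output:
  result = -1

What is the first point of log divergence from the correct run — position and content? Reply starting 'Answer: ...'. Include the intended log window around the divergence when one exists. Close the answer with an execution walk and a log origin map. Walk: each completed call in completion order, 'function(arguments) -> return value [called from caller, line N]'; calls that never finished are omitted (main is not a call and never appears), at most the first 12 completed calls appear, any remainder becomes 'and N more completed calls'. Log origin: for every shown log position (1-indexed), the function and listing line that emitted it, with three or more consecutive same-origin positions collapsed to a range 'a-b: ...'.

Answer: position 7; shown 'checkpoint: -1' vs intended 'checkpoint: 4'.
Intended log window:
  5: level 3, partial 0
  6: level 1, partial 3
  7: checkpoint: 4
Execution walk:
  update_gauge([5, 2, 9, 6, 5, 2, 11]) -> 3  [called from screen_input, line 18]
  settle_round(-1, 4) -> -1  [called from settle_round, line 5]
  settle_round(1, 3) -> -1  [called from settle_round, line 5]
  settle_round(3, 0) -> -1  [called from screen_input, line 20]
  screen_input([5, 2, 9, 6, 5, 2, 11]) -> -1  [called from main, line 26]
Log origins:
  1: emitted by main (line 25)
  2: emitted by screen_input (line 17)
  3: emitted by update_gauge (line 8)
  4: emitted by update_gauge (line 13)
  5: emitted by settle_round (line 4)
  6: emitted by settle_round (line 4)
  7: emitted by main (line 27)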